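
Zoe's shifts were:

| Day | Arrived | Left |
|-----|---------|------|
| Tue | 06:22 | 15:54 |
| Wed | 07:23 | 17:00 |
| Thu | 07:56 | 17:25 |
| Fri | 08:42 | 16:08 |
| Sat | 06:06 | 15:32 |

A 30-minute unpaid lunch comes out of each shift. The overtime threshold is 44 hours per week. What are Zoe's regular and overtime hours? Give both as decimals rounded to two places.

Tue: 06:22–15:54 = 9 h 32 min; less 30 min break → 9 h 2 min
Wed: 07:23–17:00 = 9 h 37 min; less 30 min break → 9 h 7 min
Thu: 07:56–17:25 = 9 h 29 min; less 30 min break → 8 h 59 min
Fri: 08:42–16:08 = 7 h 26 min; less 30 min break → 6 h 56 min
Sat: 06:06–15:32 = 9 h 26 min; less 30 min break → 8 h 56 min
Total worked: 43 h 0 min = 43.00 h.
Threshold 44 h → overtime 0 h 0 min, regular 43 h 0 min.

Regular 43.00 hours, overtime 0.00 hours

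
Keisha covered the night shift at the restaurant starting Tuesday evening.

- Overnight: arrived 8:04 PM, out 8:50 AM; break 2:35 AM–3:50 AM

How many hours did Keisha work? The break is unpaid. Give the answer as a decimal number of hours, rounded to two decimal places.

Overnight: 8:04 PM → midnight = 3 h 56 min; midnight → 8:50 AM = 8 h 50 min; span 12 h 46 min; less 75 min break → 11 h 31 min

11.52 hours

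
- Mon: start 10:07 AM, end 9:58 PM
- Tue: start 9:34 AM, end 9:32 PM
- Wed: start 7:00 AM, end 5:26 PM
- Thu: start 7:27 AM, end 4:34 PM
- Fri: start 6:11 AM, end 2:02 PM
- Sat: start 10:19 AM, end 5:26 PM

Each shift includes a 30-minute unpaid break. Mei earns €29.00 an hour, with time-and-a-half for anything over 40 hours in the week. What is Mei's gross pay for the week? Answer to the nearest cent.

Mon: 10:07 AM–9:58 PM = 11 h 51 min; less 30 min break → 11 h 21 min
Tue: 9:34 AM–9:32 PM = 11 h 58 min; less 30 min break → 11 h 28 min
Wed: 7:00 AM–5:26 PM = 10 h 26 min; less 30 min break → 9 h 56 min
Thu: 7:27 AM–4:34 PM = 9 h 7 min; less 30 min break → 8 h 37 min
Fri: 6:11 AM–2:02 PM = 7 h 51 min; less 30 min break → 7 h 21 min
Sat: 10:19 AM–5:26 PM = 7 h 7 min; less 30 min break → 6 h 37 min
Total worked: 55 h 20 min = 3320 min.
Regular 40 h 0 min = 2400 min at €29.00/h; overtime 15 h 20 min = 920 min at €43.50/h.
Pay = (2400 × €29.00 + 920 × €43.50) ÷ 60 = €1827.00.

€1827.00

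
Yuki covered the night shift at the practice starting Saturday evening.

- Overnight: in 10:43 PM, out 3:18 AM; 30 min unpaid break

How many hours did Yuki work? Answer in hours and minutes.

4 h 5 min

Overnight: 10:43 PM → midnight = 1 h 17 min; midnight → 3:18 AM = 3 h 18 min; span 4 h 35 min; less 30 min break → 4 h 5 min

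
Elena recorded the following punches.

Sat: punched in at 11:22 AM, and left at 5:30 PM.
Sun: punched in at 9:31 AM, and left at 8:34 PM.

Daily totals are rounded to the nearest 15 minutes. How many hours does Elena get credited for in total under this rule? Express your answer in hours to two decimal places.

17.25 hours

Sat: 11:22 AM–5:30 PM = 6 h 8 min → rounds to 6 h 15 min
Sun: 9:31 AM–8:34 PM = 11 h 3 min → rounds to 11 h 0 min
Total credited: 17 h 15 min.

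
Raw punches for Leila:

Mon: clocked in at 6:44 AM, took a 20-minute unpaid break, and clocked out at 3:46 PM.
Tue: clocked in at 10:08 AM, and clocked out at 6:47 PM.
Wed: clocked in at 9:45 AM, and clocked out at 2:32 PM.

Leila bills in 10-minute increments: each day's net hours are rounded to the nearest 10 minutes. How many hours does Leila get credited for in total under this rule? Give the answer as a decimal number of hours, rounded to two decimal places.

22.17 hours

Mon: 6:44 AM–3:46 PM = 9 h 2 min − 20 min = 8 h 42 min → rounds to 8 h 40 min
Tue: 10:08 AM–6:47 PM = 8 h 39 min → rounds to 8 h 40 min
Wed: 9:45 AM–2:32 PM = 4 h 47 min → rounds to 4 h 50 min
Total credited: 22 h 10 min.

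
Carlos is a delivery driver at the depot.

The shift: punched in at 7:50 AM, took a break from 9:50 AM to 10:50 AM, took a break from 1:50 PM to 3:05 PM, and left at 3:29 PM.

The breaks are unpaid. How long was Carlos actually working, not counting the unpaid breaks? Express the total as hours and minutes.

The shift: 7:50 AM–3:29 PM = 7 h 39 min; less 135 min break → 5 h 24 min

5 h 24 min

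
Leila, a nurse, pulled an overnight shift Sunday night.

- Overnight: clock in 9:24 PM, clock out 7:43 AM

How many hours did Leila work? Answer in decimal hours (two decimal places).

Overnight: 9:24 PM → midnight = 2 h 36 min; midnight → 7:43 AM = 7 h 43 min; span 10 h 19 min

10.32 hours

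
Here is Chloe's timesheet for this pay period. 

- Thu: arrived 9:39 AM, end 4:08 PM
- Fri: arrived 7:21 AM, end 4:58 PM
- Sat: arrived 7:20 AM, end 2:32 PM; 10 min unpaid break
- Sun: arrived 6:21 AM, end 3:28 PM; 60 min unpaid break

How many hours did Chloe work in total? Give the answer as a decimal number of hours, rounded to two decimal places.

31.25 hours

Thu: 9:39 AM–4:08 PM = 6 h 29 min
Fri: 7:21 AM–4:58 PM = 9 h 37 min
Sat: 7:20 AM–2:32 PM = 7 h 12 min; less 10 min break → 7 h 2 min
Sun: 6:21 AM–3:28 PM = 9 h 7 min; less 60 min break → 8 h 7 min
Total: 6 h 29 min + 9 h 37 min + 7 h 2 min + 8 h 7 min = 31 h 15 min.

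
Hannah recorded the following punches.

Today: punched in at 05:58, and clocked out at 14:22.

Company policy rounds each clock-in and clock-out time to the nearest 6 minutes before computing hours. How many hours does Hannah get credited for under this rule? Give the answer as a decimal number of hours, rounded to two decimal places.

8.40 hours

Today: in 05:58→06:00, out 14:22→14:24; 8 h 24 min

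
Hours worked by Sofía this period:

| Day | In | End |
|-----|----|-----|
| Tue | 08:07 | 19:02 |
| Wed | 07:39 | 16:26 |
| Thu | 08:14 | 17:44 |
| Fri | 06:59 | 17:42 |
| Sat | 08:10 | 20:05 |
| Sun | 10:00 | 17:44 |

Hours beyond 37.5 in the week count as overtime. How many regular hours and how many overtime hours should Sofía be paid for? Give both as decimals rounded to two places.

Regular 37.50 hours, overtime 22.07 hours

Tue: 08:07–19:02 = 10 h 55 min
Wed: 07:39–16:26 = 8 h 47 min
Thu: 08:14–17:44 = 9 h 30 min
Fri: 06:59–17:42 = 10 h 43 min
Sat: 08:10–20:05 = 11 h 55 min
Sun: 10:00–17:44 = 7 h 44 min
Total worked: 59 h 34 min = 59.57 h.
Threshold 37.5 h → overtime 22 h 4 min, regular 37 h 30 min.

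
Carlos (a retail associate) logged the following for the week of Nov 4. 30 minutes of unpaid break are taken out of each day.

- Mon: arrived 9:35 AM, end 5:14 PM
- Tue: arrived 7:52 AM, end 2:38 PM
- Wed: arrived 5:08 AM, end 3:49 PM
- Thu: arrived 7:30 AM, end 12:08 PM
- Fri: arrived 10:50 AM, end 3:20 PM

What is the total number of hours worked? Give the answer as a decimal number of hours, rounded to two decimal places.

31.73 hours

Mon: 9:35 AM–5:14 PM = 7 h 39 min; less 30 min break → 7 h 9 min
Tue: 7:52 AM–2:38 PM = 6 h 46 min; less 30 min break → 6 h 16 min
Wed: 5:08 AM–3:49 PM = 10 h 41 min; less 30 min break → 10 h 11 min
Thu: 7:30 AM–12:08 PM = 4 h 38 min; less 30 min break → 4 h 8 min
Fri: 10:50 AM–3:20 PM = 4 h 30 min; less 30 min break → 4 h 0 min
Total: 7 h 9 min + 6 h 16 min + 10 h 11 min + 4 h 8 min + 4 h 0 min = 31 h 44 min.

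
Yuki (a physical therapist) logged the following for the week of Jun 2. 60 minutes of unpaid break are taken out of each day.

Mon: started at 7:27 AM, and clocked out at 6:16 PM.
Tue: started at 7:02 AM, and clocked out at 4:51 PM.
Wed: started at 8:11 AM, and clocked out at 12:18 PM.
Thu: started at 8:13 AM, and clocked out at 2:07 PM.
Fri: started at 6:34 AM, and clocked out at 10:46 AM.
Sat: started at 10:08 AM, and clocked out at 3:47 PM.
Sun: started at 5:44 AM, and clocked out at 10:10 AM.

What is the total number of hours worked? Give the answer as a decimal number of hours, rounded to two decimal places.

Mon: 7:27 AM–6:16 PM = 10 h 49 min; less 60 min break → 9 h 49 min
Tue: 7:02 AM–4:51 PM = 9 h 49 min; less 60 min break → 8 h 49 min
Wed: 8:11 AM–12:18 PM = 4 h 7 min; less 60 min break → 3 h 7 min
Thu: 8:13 AM–2:07 PM = 5 h 54 min; less 60 min break → 4 h 54 min
Fri: 6:34 AM–10:46 AM = 4 h 12 min; less 60 min break → 3 h 12 min
Sat: 10:08 AM–3:47 PM = 5 h 39 min; less 60 min break → 4 h 39 min
Sun: 5:44 AM–10:10 AM = 4 h 26 min; less 60 min break → 3 h 26 min
Total: 9 h 49 min + 8 h 49 min + 3 h 7 min + 4 h 54 min + 3 h 12 min + 4 h 39 min + 3 h 26 min = 37 h 56 min.

37.93 hours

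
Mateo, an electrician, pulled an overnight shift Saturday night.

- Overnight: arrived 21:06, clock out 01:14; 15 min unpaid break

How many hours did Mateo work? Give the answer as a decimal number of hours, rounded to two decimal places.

Overnight: 21:06 → midnight = 2 h 54 min; midnight → 01:14 = 1 h 14 min; span 4 h 8 min; less 15 min break → 3 h 53 min

3.88 hours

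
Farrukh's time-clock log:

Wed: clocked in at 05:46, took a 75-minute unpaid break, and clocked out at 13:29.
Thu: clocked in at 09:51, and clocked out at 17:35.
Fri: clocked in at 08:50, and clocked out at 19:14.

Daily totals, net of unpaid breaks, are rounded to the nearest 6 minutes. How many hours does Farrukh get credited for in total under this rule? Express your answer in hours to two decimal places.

Wed: 05:46–13:29 = 7 h 43 min − 75 min = 6 h 28 min → rounds to 6 h 30 min
Thu: 09:51–17:35 = 7 h 44 min → rounds to 7 h 42 min
Fri: 08:50–19:14 = 10 h 24 min → rounds to 10 h 24 min
Total credited: 24 h 36 min.

24.60 hours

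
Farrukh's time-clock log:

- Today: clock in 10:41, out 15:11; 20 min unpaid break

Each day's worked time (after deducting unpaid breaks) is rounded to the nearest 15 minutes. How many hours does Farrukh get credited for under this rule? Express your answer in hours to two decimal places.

Today: 10:41–15:11 = 4 h 30 min − 20 min = 4 h 10 min → rounds to 4 h 15 min

4.25 hours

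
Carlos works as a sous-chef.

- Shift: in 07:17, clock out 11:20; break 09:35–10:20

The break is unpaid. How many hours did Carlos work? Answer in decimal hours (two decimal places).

Shift: 07:17–11:20 = 4 h 3 min; less 45 min break → 3 h 18 min

3.30 hours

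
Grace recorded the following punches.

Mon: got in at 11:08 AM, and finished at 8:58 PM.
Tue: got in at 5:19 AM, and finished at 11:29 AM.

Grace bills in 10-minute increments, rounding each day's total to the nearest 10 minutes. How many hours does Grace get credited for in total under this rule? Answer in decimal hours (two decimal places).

Mon: 11:08 AM–8:58 PM = 9 h 50 min → rounds to 9 h 50 min
Tue: 5:19 AM–11:29 AM = 6 h 10 min → rounds to 6 h 10 min
Total credited: 16 h 0 min.

16.00 hours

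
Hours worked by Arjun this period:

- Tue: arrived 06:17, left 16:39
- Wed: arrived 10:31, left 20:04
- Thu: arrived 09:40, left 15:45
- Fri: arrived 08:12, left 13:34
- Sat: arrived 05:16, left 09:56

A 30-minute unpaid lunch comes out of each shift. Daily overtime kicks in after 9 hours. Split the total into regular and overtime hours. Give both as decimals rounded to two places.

Regular 32.62 hours, overtime 0.92 hours

Tue: 06:17–16:39 = 10 h 22 min; less 30 min break → 9 h 52 min
Wed: 10:31–20:04 = 9 h 33 min; less 30 min break → 9 h 3 min
Thu: 09:40–15:45 = 6 h 5 min; less 30 min break → 5 h 35 min
Fri: 08:12–13:34 = 5 h 22 min; less 30 min break → 4 h 52 min
Sat: 05:16–09:56 = 4 h 40 min; less 30 min break → 4 h 10 min
Tue reg 9 h 0 min / OT 0 h 52 min; Wed reg 9 h 0 min / OT 0 h 3 min; Thu reg 5 h 35 min / OT 0 h 0 min; Fri reg 4 h 52 min / OT 0 h 0 min; Sat reg 4 h 10 min / OT 0 h 0 min.
Totals: regular 32 h 37 min, overtime 0 h 55 min.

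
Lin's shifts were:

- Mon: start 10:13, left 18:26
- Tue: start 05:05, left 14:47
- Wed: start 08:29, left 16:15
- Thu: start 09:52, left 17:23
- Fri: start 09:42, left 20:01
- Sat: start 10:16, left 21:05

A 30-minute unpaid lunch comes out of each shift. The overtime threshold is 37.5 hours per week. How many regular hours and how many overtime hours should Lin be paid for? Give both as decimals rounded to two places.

Regular 37.50 hours, overtime 13.83 hours

Mon: 10:13–18:26 = 8 h 13 min; less 30 min break → 7 h 43 min
Tue: 05:05–14:47 = 9 h 42 min; less 30 min break → 9 h 12 min
Wed: 08:29–16:15 = 7 h 46 min; less 30 min break → 7 h 16 min
Thu: 09:52–17:23 = 7 h 31 min; less 30 min break → 7 h 1 min
Fri: 09:42–20:01 = 10 h 19 min; less 30 min break → 9 h 49 min
Sat: 10:16–21:05 = 10 h 49 min; less 30 min break → 10 h 19 min
Total worked: 51 h 20 min = 51.33 h.
Threshold 37.5 h → overtime 13 h 50 min, regular 37 h 30 min.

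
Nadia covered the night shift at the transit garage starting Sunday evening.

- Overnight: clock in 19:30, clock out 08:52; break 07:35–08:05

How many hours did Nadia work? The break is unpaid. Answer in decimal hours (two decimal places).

12.87 hours

Overnight: 19:30 → midnight = 4 h 30 min; midnight → 08:52 = 8 h 52 min; span 13 h 22 min; less 30 min break → 12 h 52 min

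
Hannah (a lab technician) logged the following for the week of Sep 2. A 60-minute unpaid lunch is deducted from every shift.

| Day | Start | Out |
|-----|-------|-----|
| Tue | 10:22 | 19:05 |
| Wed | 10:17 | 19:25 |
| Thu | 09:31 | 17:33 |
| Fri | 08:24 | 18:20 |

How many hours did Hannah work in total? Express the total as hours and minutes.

31 h 49 min

Tue: 10:22–19:05 = 8 h 43 min; less 60 min break → 7 h 43 min
Wed: 10:17–19:25 = 9 h 8 min; less 60 min break → 8 h 8 min
Thu: 09:31–17:33 = 8 h 2 min; less 60 min break → 7 h 2 min
Fri: 08:24–18:20 = 9 h 56 min; less 60 min break → 8 h 56 min
Total: 7 h 43 min + 8 h 8 min + 7 h 2 min + 8 h 56 min = 31 h 49 min.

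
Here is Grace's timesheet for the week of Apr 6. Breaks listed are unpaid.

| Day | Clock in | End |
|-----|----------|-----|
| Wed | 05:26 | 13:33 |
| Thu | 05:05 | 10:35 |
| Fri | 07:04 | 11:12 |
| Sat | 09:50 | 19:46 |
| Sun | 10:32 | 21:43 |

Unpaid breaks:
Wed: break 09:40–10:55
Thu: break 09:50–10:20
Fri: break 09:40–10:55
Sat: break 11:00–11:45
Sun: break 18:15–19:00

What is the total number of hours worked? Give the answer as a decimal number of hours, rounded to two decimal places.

Wed: 05:26–13:33 = 8 h 7 min; less 75 min break → 6 h 52 min
Thu: 05:05–10:35 = 5 h 30 min; less 30 min break → 5 h 0 min
Fri: 07:04–11:12 = 4 h 8 min; less 75 min break → 2 h 53 min
Sat: 09:50–19:46 = 9 h 56 min; less 45 min break → 9 h 11 min
Sun: 10:32–21:43 = 11 h 11 min; less 45 min break → 10 h 26 min
Total: 6 h 52 min + 5 h 0 min + 2 h 53 min + 9 h 11 min + 10 h 26 min = 34 h 22 min.

34.37 hours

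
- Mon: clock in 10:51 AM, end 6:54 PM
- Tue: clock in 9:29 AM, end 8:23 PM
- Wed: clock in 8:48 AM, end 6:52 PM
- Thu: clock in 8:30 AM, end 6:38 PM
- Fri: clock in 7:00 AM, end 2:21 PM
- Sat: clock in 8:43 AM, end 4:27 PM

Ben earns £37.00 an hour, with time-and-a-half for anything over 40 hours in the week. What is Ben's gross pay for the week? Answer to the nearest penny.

Mon: 10:51 AM–6:54 PM = 8 h 3 min
Tue: 9:29 AM–8:23 PM = 10 h 54 min
Wed: 8:48 AM–6:52 PM = 10 h 4 min
Thu: 8:30 AM–6:38 PM = 10 h 8 min
Fri: 7:00 AM–2:21 PM = 7 h 21 min
Sat: 8:43 AM–4:27 PM = 7 h 44 min
Total worked: 54 h 14 min = 3254 min.
Regular 40 h 0 min = 2400 min at £37.00/h; overtime 14 h 14 min = 854 min at £55.50/h.
Pay = (2400 × £37.00 + 854 × £55.50) ÷ 60 = £2269.95.

£2269.95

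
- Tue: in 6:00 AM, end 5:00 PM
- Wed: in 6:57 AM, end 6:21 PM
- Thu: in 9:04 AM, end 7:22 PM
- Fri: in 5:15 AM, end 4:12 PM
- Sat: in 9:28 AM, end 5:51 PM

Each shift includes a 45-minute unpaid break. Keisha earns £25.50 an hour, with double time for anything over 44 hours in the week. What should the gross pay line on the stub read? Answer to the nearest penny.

Tue: 6:00 AM–5:00 PM = 11 h 0 min; less 45 min break → 10 h 15 min
Wed: 6:57 AM–6:21 PM = 11 h 24 min; less 45 min break → 10 h 39 min
Thu: 9:04 AM–7:22 PM = 10 h 18 min; less 45 min break → 9 h 33 min
Fri: 5:15 AM–4:12 PM = 10 h 57 min; less 45 min break → 10 h 12 min
Sat: 9:28 AM–5:51 PM = 8 h 23 min; less 45 min break → 7 h 38 min
Total worked: 48 h 17 min = 2897 min.
Regular 44 h 0 min = 2640 min at £25.50/h; overtime 4 h 17 min = 257 min at £51.00/h.
Pay = (2640 × £25.50 + 257 × £51.00) ÷ 60 = £1340.45.

£1340.45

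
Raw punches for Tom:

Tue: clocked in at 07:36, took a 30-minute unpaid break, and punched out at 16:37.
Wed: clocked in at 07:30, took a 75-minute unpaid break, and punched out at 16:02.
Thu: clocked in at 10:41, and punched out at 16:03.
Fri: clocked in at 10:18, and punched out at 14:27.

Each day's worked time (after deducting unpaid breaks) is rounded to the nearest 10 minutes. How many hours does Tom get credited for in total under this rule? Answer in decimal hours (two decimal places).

Tue: 07:36–16:37 = 9 h 1 min − 30 min = 8 h 31 min → rounds to 8 h 30 min
Wed: 07:30–16:02 = 8 h 32 min − 75 min = 7 h 17 min → rounds to 7 h 20 min
Thu: 10:41–16:03 = 5 h 22 min → rounds to 5 h 20 min
Fri: 10:18–14:27 = 4 h 9 min → rounds to 4 h 10 min
Total credited: 25 h 20 min.

25.33 hours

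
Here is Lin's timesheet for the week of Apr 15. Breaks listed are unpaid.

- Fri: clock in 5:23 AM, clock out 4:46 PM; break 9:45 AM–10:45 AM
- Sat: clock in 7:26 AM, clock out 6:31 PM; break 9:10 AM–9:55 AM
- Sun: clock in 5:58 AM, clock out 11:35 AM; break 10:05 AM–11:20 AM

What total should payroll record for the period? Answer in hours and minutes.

25 h 5 min

Fri: 5:23 AM–4:46 PM = 11 h 23 min; less 60 min break → 10 h 23 min
Sat: 7:26 AM–6:31 PM = 11 h 5 min; less 45 min break → 10 h 20 min
Sun: 5:58 AM–11:35 AM = 5 h 37 min; less 75 min break → 4 h 22 min
Total: 10 h 23 min + 10 h 20 min + 4 h 22 min = 25 h 5 min.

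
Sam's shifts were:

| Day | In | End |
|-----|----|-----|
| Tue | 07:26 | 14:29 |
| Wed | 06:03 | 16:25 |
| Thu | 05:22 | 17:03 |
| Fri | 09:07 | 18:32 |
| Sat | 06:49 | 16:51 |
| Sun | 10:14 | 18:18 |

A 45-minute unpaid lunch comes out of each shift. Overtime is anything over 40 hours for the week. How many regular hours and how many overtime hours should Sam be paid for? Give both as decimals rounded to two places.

Tue: 07:26–14:29 = 7 h 3 min; less 45 min break → 6 h 18 min
Wed: 06:03–16:25 = 10 h 22 min; less 45 min break → 9 h 37 min
Thu: 05:22–17:03 = 11 h 41 min; less 45 min break → 10 h 56 min
Fri: 09:07–18:32 = 9 h 25 min; less 45 min break → 8 h 40 min
Sat: 06:49–16:51 = 10 h 2 min; less 45 min break → 9 h 17 min
Sun: 10:14–18:18 = 8 h 4 min; less 45 min break → 7 h 19 min
Total worked: 52 h 7 min = 52.12 h.
Threshold 40 h → overtime 12 h 7 min, regular 40 h 0 min.

Regular 40.00 hours, overtime 12.12 hours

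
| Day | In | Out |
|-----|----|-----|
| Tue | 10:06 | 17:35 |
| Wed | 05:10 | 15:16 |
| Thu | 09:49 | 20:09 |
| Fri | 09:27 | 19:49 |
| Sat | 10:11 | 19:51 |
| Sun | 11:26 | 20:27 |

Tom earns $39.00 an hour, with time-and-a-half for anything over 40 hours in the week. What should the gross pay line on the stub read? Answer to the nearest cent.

$2552.55

Tue: 10:06–17:35 = 7 h 29 min
Wed: 05:10–15:16 = 10 h 6 min
Thu: 09:49–20:09 = 10 h 20 min
Fri: 09:27–19:49 = 10 h 22 min
Sat: 10:11–19:51 = 9 h 40 min
Sun: 11:26–20:27 = 9 h 1 min
Total worked: 56 h 58 min = 3418 min.
Regular 40 h 0 min = 2400 min at $39.00/h; overtime 16 h 58 min = 1018 min at $58.50/h.
Pay = (2400 × $39.00 + 1018 × $58.50) ÷ 60 = $2552.55.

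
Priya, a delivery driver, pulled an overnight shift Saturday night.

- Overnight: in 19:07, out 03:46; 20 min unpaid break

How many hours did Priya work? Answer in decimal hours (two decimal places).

8.32 hours

Overnight: 19:07 → midnight = 4 h 53 min; midnight → 03:46 = 3 h 46 min; span 8 h 39 min; less 20 min break → 8 h 19 min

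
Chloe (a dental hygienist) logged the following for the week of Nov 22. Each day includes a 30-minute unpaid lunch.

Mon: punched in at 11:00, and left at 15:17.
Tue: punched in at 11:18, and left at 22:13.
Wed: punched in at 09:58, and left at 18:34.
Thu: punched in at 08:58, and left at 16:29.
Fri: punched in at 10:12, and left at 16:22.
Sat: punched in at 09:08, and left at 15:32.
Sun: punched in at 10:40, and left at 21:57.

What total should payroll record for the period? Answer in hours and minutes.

Mon: 11:00–15:17 = 4 h 17 min; less 30 min break → 3 h 47 min
Tue: 11:18–22:13 = 10 h 55 min; less 30 min break → 10 h 25 min
Wed: 09:58–18:34 = 8 h 36 min; less 30 min break → 8 h 6 min
Thu: 08:58–16:29 = 7 h 31 min; less 30 min break → 7 h 1 min
Fri: 10:12–16:22 = 6 h 10 min; less 30 min break → 5 h 40 min
Sat: 09:08–15:32 = 6 h 24 min; less 30 min break → 5 h 54 min
Sun: 10:40–21:57 = 11 h 17 min; less 30 min break → 10 h 47 min
Total: 3 h 47 min + 10 h 25 min + 8 h 6 min + 7 h 1 min + 5 h 40 min + 5 h 54 min + 10 h 47 min = 51 h 40 min.

51 h 40 min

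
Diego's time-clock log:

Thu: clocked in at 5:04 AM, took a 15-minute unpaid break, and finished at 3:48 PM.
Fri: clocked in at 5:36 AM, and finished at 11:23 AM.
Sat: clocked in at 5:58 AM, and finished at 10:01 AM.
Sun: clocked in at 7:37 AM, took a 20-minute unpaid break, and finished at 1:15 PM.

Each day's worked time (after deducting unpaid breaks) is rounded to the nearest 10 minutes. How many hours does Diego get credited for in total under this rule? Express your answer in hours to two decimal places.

Thu: 5:04 AM–3:48 PM = 10 h 44 min − 15 min = 10 h 29 min → rounds to 10 h 30 min
Fri: 5:36 AM–11:23 AM = 5 h 47 min → rounds to 5 h 50 min
Sat: 5:58 AM–10:01 AM = 4 h 3 min → rounds to 4 h 0 min
Sun: 7:37 AM–1:15 PM = 5 h 38 min − 20 min = 5 h 18 min → rounds to 5 h 20 min
Total credited: 25 h 40 min.

25.67 hours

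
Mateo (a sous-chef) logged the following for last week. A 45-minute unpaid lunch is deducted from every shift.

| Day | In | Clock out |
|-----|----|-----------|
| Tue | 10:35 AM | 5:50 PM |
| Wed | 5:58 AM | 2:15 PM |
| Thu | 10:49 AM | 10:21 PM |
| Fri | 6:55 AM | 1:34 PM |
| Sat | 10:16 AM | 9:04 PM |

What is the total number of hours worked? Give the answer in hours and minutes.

40 h 46 min

Tue: 10:35 AM–5:50 PM = 7 h 15 min; less 45 min break → 6 h 30 min
Wed: 5:58 AM–2:15 PM = 8 h 17 min; less 45 min break → 7 h 32 min
Thu: 10:49 AM–10:21 PM = 11 h 32 min; less 45 min break → 10 h 47 min
Fri: 6:55 AM–1:34 PM = 6 h 39 min; less 45 min break → 5 h 54 min
Sat: 10:16 AM–9:04 PM = 10 h 48 min; less 45 min break → 10 h 3 min
Total: 6 h 30 min + 7 h 32 min + 10 h 47 min + 5 h 54 min + 10 h 3 min = 40 h 46 min.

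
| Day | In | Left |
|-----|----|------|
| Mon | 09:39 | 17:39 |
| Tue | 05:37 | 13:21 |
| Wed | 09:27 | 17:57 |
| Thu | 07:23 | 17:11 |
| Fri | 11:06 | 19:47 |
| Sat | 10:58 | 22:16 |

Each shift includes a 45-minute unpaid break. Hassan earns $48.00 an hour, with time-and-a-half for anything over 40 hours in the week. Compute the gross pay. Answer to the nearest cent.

$2605.20

Mon: 09:39–17:39 = 8 h 0 min; less 45 min break → 7 h 15 min
Tue: 05:37–13:21 = 7 h 44 min; less 45 min break → 6 h 59 min
Wed: 09:27–17:57 = 8 h 30 min; less 45 min break → 7 h 45 min
Thu: 07:23–17:11 = 9 h 48 min; less 45 min break → 9 h 3 min
Fri: 11:06–19:47 = 8 h 41 min; less 45 min break → 7 h 56 min
Sat: 10:58–22:16 = 11 h 18 min; less 45 min break → 10 h 33 min
Total worked: 49 h 31 min = 2971 min.
Regular 40 h 0 min = 2400 min at $48.00/h; overtime 9 h 31 min = 571 min at $72.00/h.
Pay = (2400 × $48.00 + 571 × $72.00) ÷ 60 = $2605.20.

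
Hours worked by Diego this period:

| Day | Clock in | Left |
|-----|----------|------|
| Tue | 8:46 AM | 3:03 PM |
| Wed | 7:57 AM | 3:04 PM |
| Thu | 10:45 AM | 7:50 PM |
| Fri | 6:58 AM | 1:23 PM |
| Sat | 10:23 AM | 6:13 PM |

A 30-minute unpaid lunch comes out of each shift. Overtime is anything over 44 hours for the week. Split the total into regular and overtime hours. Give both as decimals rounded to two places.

Tue: 8:46 AM–3:03 PM = 6 h 17 min; less 30 min break → 5 h 47 min
Wed: 7:57 AM–3:04 PM = 7 h 7 min; less 30 min break → 6 h 37 min
Thu: 10:45 AM–7:50 PM = 9 h 5 min; less 30 min break → 8 h 35 min
Fri: 6:58 AM–1:23 PM = 6 h 25 min; less 30 min break → 5 h 55 min
Sat: 10:23 AM–6:13 PM = 7 h 50 min; less 30 min break → 7 h 20 min
Total worked: 34 h 14 min = 34.23 h.
Threshold 44 h → overtime 0 h 0 min, regular 34 h 14 min.

Regular 34.23 hours, overtime 0.00 hours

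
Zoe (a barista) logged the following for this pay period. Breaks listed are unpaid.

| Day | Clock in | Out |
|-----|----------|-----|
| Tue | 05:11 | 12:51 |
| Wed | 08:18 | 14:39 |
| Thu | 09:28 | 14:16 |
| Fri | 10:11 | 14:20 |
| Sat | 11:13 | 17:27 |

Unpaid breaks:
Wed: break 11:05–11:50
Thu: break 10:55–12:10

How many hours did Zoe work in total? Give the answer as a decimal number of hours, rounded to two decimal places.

Tue: 05:11–12:51 = 7 h 40 min
Wed: 08:18–14:39 = 6 h 21 min; less 45 min break → 5 h 36 min
Thu: 09:28–14:16 = 4 h 48 min; less 75 min break → 3 h 33 min
Fri: 10:11–14:20 = 4 h 9 min
Sat: 11:13–17:27 = 6 h 14 min
Total: 7 h 40 min + 5 h 36 min + 3 h 33 min + 4 h 9 min + 6 h 14 min = 27 h 12 min.

27.20 hours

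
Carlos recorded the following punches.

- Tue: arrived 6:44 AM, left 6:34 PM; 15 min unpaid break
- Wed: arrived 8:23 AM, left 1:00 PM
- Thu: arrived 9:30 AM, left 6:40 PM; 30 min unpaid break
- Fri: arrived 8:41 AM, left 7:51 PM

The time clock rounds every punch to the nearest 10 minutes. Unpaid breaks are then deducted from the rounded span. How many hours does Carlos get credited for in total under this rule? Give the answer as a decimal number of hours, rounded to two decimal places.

36.08 hours

Tue: in 6:44 AM→6:40 AM, out 6:34 PM→6:30 PM; 11 h 50 min − 15 min = 11 h 35 min
Wed: in 8:23 AM→8:20 AM, out 1:00 PM→1:00 PM; 4 h 40 min
Thu: in 9:30 AM→9:30 AM, out 6:40 PM→6:40 PM; 9 h 10 min − 30 min = 8 h 40 min
Fri: in 8:41 AM→8:40 AM, out 7:51 PM→7:50 PM; 11 h 10 min
Total credited: 36 h 5 min.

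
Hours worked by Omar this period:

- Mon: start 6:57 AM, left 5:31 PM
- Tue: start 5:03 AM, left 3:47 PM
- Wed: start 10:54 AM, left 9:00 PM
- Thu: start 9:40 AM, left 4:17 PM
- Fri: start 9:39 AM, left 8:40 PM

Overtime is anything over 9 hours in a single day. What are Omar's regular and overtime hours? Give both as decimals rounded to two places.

Mon: 6:57 AM–5:31 PM = 10 h 34 min
Tue: 5:03 AM–3:47 PM = 10 h 44 min
Wed: 10:54 AM–9:00 PM = 10 h 6 min
Thu: 9:40 AM–4:17 PM = 6 h 37 min
Fri: 9:39 AM–8:40 PM = 11 h 1 min
Mon reg 9 h 0 min / OT 1 h 34 min; Tue reg 9 h 0 min / OT 1 h 44 min; Wed reg 9 h 0 min / OT 1 h 6 min; Thu reg 6 h 37 min / OT 0 h 0 min; Fri reg 9 h 0 min / OT 2 h 1 min.
Totals: regular 42 h 37 min, overtime 6 h 25 min.

Regular 42.62 hours, overtime 6.42 hours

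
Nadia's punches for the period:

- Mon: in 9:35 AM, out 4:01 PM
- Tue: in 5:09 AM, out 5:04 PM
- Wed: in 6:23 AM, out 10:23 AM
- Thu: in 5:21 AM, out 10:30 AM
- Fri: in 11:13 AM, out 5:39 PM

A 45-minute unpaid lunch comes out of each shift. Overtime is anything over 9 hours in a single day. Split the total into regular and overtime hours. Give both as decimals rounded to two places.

Regular 28.02 hours, overtime 2.17 hours

Mon: 9:35 AM–4:01 PM = 6 h 26 min; less 45 min break → 5 h 41 min
Tue: 5:09 AM–5:04 PM = 11 h 55 min; less 45 min break → 11 h 10 min
Wed: 6:23 AM–10:23 AM = 4 h 0 min; less 45 min break → 3 h 15 min
Thu: 5:21 AM–10:30 AM = 5 h 9 min; less 45 min break → 4 h 24 min
Fri: 11:13 AM–5:39 PM = 6 h 26 min; less 45 min break → 5 h 41 min
Mon reg 5 h 41 min / OT 0 h 0 min; Tue reg 9 h 0 min / OT 2 h 10 min; Wed reg 3 h 15 min / OT 0 h 0 min; Thu reg 4 h 24 min / OT 0 h 0 min; Fri reg 5 h 41 min / OT 0 h 0 min.
Totals: regular 28 h 1 min, overtime 2 h 10 min.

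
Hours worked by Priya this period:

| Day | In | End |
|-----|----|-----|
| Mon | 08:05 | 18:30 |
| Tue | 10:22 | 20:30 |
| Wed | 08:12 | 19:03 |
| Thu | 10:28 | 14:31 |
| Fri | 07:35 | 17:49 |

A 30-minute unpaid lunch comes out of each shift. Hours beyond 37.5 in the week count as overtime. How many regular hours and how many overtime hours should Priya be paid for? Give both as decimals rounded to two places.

Regular 37.50 hours, overtime 5.68 hours

Mon: 08:05–18:30 = 10 h 25 min; less 30 min break → 9 h 55 min
Tue: 10:22–20:30 = 10 h 8 min; less 30 min break → 9 h 38 min
Wed: 08:12–19:03 = 10 h 51 min; less 30 min break → 10 h 21 min
Thu: 10:28–14:31 = 4 h 3 min; less 30 min break → 3 h 33 min
Fri: 07:35–17:49 = 10 h 14 min; less 30 min break → 9 h 44 min
Total worked: 43 h 11 min = 43.18 h.
Threshold 37.5 h → overtime 5 h 41 min, regular 37 h 30 min.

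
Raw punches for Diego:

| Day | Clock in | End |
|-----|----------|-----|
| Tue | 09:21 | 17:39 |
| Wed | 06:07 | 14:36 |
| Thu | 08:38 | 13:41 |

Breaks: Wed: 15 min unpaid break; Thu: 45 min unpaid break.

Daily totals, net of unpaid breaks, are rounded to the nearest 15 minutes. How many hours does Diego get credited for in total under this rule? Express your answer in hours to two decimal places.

Tue: 09:21–17:39 = 8 h 18 min → rounds to 8 h 15 min
Wed: 06:07–14:36 = 8 h 29 min − 15 min = 8 h 14 min → rounds to 8 h 15 min
Thu: 08:38–13:41 = 5 h 3 min − 45 min = 4 h 18 min → rounds to 4 h 15 min
Total credited: 20 h 45 min.

20.75 hours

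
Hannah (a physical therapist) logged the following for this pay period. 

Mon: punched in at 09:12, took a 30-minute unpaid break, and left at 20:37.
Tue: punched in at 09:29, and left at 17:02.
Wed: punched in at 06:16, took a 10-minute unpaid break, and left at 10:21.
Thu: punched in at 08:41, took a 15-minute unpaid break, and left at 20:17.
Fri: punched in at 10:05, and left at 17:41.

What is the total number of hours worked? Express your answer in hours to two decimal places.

41.33 hours

Mon: 09:12–20:37 = 11 h 25 min; less 30 min break → 10 h 55 min
Tue: 09:29–17:02 = 7 h 33 min
Wed: 06:16–10:21 = 4 h 5 min; less 10 min break → 3 h 55 min
Thu: 08:41–20:17 = 11 h 36 min; less 15 min break → 11 h 21 min
Fri: 10:05–17:41 = 7 h 36 min
Total: 10 h 55 min + 7 h 33 min + 3 h 55 min + 11 h 21 min + 7 h 36 min = 41 h 20 min.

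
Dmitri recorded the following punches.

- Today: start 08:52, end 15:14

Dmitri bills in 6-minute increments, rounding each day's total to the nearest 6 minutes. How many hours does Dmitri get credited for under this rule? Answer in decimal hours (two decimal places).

Today: 08:52–15:14 = 6 h 22 min → rounds to 6 h 24 min

6.40 hours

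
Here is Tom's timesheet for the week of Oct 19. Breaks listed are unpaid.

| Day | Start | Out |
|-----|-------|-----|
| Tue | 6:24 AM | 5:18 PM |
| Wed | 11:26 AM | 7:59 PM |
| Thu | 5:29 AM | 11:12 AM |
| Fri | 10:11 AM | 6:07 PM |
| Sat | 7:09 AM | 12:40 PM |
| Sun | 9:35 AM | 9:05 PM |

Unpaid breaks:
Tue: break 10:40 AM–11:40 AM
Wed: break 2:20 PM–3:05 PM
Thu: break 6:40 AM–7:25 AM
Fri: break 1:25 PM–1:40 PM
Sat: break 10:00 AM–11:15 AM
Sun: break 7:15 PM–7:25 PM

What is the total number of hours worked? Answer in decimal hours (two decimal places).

45.95 hours

Tue: 6:24 AM–5:18 PM = 10 h 54 min; less 60 min break → 9 h 54 min
Wed: 11:26 AM–7:59 PM = 8 h 33 min; less 45 min break → 7 h 48 min
Thu: 5:29 AM–11:12 AM = 5 h 43 min; less 45 min break → 4 h 58 min
Fri: 10:11 AM–6:07 PM = 7 h 56 min; less 15 min break → 7 h 41 min
Sat: 7:09 AM–12:40 PM = 5 h 31 min; less 75 min break → 4 h 16 min
Sun: 9:35 AM–9:05 PM = 11 h 30 min; less 10 min break → 11 h 20 min
Total: 9 h 54 min + 7 h 48 min + 4 h 58 min + 7 h 41 min + 4 h 16 min + 11 h 20 min = 45 h 57 min.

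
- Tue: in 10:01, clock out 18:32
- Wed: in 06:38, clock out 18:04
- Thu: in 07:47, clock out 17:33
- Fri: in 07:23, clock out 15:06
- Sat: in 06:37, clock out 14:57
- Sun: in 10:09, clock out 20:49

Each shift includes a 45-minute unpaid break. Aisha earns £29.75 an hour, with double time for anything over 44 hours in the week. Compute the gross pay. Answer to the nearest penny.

£1781.03

Tue: 10:01–18:32 = 8 h 31 min; less 45 min break → 7 h 46 min
Wed: 06:38–18:04 = 11 h 26 min; less 45 min break → 10 h 41 min
Thu: 07:47–17:33 = 9 h 46 min; less 45 min break → 9 h 1 min
Fri: 07:23–15:06 = 7 h 43 min; less 45 min break → 6 h 58 min
Sat: 06:37–14:57 = 8 h 20 min; less 45 min break → 7 h 35 min
Sun: 10:09–20:49 = 10 h 40 min; less 45 min break → 9 h 55 min
Total worked: 51 h 56 min = 3116 min.
Regular 44 h 0 min = 2640 min at £29.75/h; overtime 7 h 56 min = 476 min at £59.50/h.
Pay = (2640 × £29.75 + 476 × £59.50) ÷ 60 = £1781.03.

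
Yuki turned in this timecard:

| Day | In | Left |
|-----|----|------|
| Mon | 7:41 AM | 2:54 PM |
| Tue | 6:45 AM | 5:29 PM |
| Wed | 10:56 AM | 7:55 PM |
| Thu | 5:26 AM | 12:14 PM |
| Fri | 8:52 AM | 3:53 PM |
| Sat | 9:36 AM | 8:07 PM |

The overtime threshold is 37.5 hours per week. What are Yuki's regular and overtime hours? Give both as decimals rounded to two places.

Regular 37.50 hours, overtime 13.77 hours

Mon: 7:41 AM–2:54 PM = 7 h 13 min
Tue: 6:45 AM–5:29 PM = 10 h 44 min
Wed: 10:56 AM–7:55 PM = 8 h 59 min
Thu: 5:26 AM–12:14 PM = 6 h 48 min
Fri: 8:52 AM–3:53 PM = 7 h 1 min
Sat: 9:36 AM–8:07 PM = 10 h 31 min
Total worked: 51 h 16 min = 51.27 h.
Threshold 37.5 h → overtime 13 h 46 min, regular 37 h 30 min.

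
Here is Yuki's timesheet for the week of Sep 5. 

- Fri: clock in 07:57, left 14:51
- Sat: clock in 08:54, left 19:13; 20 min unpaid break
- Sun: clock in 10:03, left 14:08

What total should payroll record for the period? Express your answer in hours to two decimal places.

Fri: 07:57–14:51 = 6 h 54 min
Sat: 08:54–19:13 = 10 h 19 min; less 20 min break → 9 h 59 min
Sun: 10:03–14:08 = 4 h 5 min
Total: 6 h 54 min + 9 h 59 min + 4 h 5 min = 20 h 58 min.

20.97 hours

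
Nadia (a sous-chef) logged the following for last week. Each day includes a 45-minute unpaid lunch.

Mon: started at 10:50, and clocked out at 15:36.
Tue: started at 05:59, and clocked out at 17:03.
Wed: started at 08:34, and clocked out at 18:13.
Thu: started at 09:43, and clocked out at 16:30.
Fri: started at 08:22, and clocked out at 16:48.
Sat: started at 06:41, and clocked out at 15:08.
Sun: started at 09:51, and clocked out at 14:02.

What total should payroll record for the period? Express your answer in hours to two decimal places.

48.08 hours

Mon: 10:50–15:36 = 4 h 46 min; less 45 min break → 4 h 1 min
Tue: 05:59–17:03 = 11 h 4 min; less 45 min break → 10 h 19 min
Wed: 08:34–18:13 = 9 h 39 min; less 45 min break → 8 h 54 min
Thu: 09:43–16:30 = 6 h 47 min; less 45 min break → 6 h 2 min
Fri: 08:22–16:48 = 8 h 26 min; less 45 min break → 7 h 41 min
Sat: 06:41–15:08 = 8 h 27 min; less 45 min break → 7 h 42 min
Sun: 09:51–14:02 = 4 h 11 min; less 45 min break → 3 h 26 min
Total: 4 h 1 min + 10 h 19 min + 8 h 54 min + 6 h 2 min + 7 h 41 min + 7 h 42 min + 3 h 26 min = 48 h 5 min.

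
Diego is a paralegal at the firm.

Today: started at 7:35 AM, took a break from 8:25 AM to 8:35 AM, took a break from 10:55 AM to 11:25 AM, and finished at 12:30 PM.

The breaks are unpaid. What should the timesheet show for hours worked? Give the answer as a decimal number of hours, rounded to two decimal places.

4.25 hours

Today: 7:35 AM–12:30 PM = 4 h 55 min; less 40 min break → 4 h 15 min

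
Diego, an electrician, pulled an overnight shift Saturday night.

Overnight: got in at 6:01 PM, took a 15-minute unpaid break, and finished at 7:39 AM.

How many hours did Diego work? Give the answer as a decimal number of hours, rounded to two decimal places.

Overnight: 6:01 PM → midnight = 5 h 59 min; midnight → 7:39 AM = 7 h 39 min; span 13 h 38 min; less 15 min break → 13 h 23 min

13.38 hours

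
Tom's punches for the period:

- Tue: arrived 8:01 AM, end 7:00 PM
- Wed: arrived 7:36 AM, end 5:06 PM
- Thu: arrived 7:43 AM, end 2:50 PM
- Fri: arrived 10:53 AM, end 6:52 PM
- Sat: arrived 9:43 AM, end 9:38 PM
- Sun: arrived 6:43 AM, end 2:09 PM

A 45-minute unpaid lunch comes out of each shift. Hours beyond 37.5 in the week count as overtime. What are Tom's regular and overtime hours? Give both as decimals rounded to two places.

Regular 37.50 hours, overtime 12.93 hours

Tue: 8:01 AM–7:00 PM = 10 h 59 min; less 45 min break → 10 h 14 min
Wed: 7:36 AM–5:06 PM = 9 h 30 min; less 45 min break → 8 h 45 min
Thu: 7:43 AM–2:50 PM = 7 h 7 min; less 45 min break → 6 h 22 min
Fri: 10:53 AM–6:52 PM = 7 h 59 min; less 45 min break → 7 h 14 min
Sat: 9:43 AM–9:38 PM = 11 h 55 min; less 45 min break → 11 h 10 min
Sun: 6:43 AM–2:09 PM = 7 h 26 min; less 45 min break → 6 h 41 min
Total worked: 50 h 26 min = 50.43 h.
Threshold 37.5 h → overtime 12 h 56 min, regular 37 h 30 min.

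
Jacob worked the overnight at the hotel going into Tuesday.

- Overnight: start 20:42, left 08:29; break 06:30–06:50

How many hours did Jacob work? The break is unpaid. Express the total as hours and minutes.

11 h 27 min

Overnight: 20:42 → midnight = 3 h 18 min; midnight → 08:29 = 8 h 29 min; span 11 h 47 min; less 20 min break → 11 h 27 min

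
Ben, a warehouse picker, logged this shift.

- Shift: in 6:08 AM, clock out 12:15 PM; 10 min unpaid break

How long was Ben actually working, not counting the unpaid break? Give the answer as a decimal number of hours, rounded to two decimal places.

5.95 hours

Shift: 6:08 AM–12:15 PM = 6 h 7 min; less 10 min break → 5 h 57 min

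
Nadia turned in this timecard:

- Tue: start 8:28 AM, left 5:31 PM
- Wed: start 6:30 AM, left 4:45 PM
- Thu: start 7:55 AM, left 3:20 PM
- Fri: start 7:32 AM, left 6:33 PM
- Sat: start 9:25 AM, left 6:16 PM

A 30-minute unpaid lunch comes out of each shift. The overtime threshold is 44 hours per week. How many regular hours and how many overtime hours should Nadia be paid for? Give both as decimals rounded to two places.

Regular 44.00 hours, overtime 0.08 hours

Tue: 8:28 AM–5:31 PM = 9 h 3 min; less 30 min break → 8 h 33 min
Wed: 6:30 AM–4:45 PM = 10 h 15 min; less 30 min break → 9 h 45 min
Thu: 7:55 AM–3:20 PM = 7 h 25 min; less 30 min break → 6 h 55 min
Fri: 7:32 AM–6:33 PM = 11 h 1 min; less 30 min break → 10 h 31 min
Sat: 9:25 AM–6:16 PM = 8 h 51 min; less 30 min break → 8 h 21 min
Total worked: 44 h 5 min = 44.08 h.
Threshold 44 h → overtime 0 h 5 min, regular 44 h 0 min.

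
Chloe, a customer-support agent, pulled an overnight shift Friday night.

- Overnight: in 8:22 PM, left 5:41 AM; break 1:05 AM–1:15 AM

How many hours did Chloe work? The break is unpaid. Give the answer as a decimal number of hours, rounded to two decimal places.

Overnight: 8:22 PM → midnight = 3 h 38 min; midnight → 5:41 AM = 5 h 41 min; span 9 h 19 min; less 10 min break → 9 h 9 min

9.15 hours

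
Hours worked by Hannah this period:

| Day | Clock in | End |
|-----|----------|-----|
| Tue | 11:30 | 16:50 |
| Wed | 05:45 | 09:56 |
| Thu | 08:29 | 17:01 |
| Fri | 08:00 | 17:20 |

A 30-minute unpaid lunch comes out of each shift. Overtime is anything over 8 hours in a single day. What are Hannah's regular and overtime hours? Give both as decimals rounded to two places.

Regular 24.52 hours, overtime 0.87 hours

Tue: 11:30–16:50 = 5 h 20 min; less 30 min break → 4 h 50 min
Wed: 05:45–09:56 = 4 h 11 min; less 30 min break → 3 h 41 min
Thu: 08:29–17:01 = 8 h 32 min; less 30 min break → 8 h 2 min
Fri: 08:00–17:20 = 9 h 20 min; less 30 min break → 8 h 50 min
Tue reg 4 h 50 min / OT 0 h 0 min; Wed reg 3 h 41 min / OT 0 h 0 min; Thu reg 8 h 0 min / OT 0 h 2 min; Fri reg 8 h 0 min / OT 0 h 50 min.
Totals: regular 24 h 31 min, overtime 0 h 52 min.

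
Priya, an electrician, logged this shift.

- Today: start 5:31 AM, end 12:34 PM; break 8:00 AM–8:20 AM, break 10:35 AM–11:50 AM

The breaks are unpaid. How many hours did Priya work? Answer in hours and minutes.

Today: 5:31 AM–12:34 PM = 7 h 3 min; less 95 min break → 5 h 28 min

5 h 28 min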